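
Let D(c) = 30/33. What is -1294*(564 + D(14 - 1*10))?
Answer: -8040916/11 ≈ -7.3099e+5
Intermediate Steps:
D(c) = 10/11 (D(c) = 30*(1/33) = 10/11)
-1294*(564 + D(14 - 1*10)) = -1294*(564 + 10/11) = -1294*6214/11 = -8040916/11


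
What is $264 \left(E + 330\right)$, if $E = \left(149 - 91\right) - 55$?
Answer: $87912$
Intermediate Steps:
$E = 3$ ($E = 58 - 55 = 3$)
$264 \left(E + 330\right) = 264 \left(3 + 330\right) = 264 \cdot 333 = 87912$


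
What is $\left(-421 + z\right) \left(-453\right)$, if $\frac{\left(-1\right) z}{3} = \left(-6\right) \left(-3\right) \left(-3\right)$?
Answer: $117327$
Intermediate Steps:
$z = 162$ ($z = - 3 \left(-6\right) \left(-3\right) \left(-3\right) = - 3 \cdot 18 \left(-3\right) = \left(-3\right) \left(-54\right) = 162$)
$\left(-421 + z\right) \left(-453\right) = \left(-421 + 162\right) \left(-453\right) = \left(-259\right) \left(-453\right) = 117327$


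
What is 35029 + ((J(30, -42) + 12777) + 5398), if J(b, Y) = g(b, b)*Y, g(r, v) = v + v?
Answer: 50684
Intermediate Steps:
g(r, v) = 2*v
J(b, Y) = 2*Y*b (J(b, Y) = (2*b)*Y = 2*Y*b)
35029 + ((J(30, -42) + 12777) + 5398) = 35029 + ((2*(-42)*30 + 12777) + 5398) = 35029 + ((-2520 + 12777) + 5398) = 35029 + (10257 + 5398) = 35029 + 15655 = 50684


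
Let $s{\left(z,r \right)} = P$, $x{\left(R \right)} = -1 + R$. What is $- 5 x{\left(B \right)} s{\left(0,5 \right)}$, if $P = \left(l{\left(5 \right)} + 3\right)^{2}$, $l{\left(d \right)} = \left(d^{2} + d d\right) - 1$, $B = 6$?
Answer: $-67600$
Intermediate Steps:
$l{\left(d \right)} = -1 + 2 d^{2}$ ($l{\left(d \right)} = \left(d^{2} + d^{2}\right) - 1 = 2 d^{2} - 1 = -1 + 2 d^{2}$)
$P = 2704$ ($P = \left(\left(-1 + 2 \cdot 5^{2}\right) + 3\right)^{2} = \left(\left(-1 + 2 \cdot 25\right) + 3\right)^{2} = \left(\left(-1 + 50\right) + 3\right)^{2} = \left(49 + 3\right)^{2} = 52^{2} = 2704$)
$s{\left(z,r \right)} = 2704$
$- 5 x{\left(B \right)} s{\left(0,5 \right)} = - 5 \left(-1 + 6\right) 2704 = \left(-5\right) 5 \cdot 2704 = \left(-25\right) 2704 = -67600$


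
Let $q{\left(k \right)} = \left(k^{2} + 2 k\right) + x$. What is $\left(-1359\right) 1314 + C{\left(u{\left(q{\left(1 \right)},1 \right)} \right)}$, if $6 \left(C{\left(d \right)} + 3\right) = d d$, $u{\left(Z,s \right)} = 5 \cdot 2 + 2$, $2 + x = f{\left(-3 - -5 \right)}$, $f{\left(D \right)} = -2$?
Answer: $-1785705$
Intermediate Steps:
$x = -4$ ($x = -2 - 2 = -4$)
$q{\left(k \right)} = -4 + k^{2} + 2 k$ ($q{\left(k \right)} = \left(k^{2} + 2 k\right) - 4 = -4 + k^{2} + 2 k$)
$u{\left(Z,s \right)} = 12$ ($u{\left(Z,s \right)} = 10 + 2 = 12$)
$C{\left(d \right)} = -3 + \frac{d^{2}}{6}$ ($C{\left(d \right)} = -3 + \frac{d d}{6} = -3 + \frac{d^{2}}{6}$)
$\left(-1359\right) 1314 + C{\left(u{\left(q{\left(1 \right)},1 \right)} \right)} = \left(-1359\right) 1314 - \left(3 - \frac{12^{2}}{6}\right) = -1785726 + \left(-3 + \frac{1}{6} \cdot 144\right) = -1785726 + \left(-3 + 24\right) = -1785726 + 21 = -1785705$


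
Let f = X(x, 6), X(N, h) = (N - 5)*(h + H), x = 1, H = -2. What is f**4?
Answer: 65536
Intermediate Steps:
X(N, h) = (-5 + N)*(-2 + h) (X(N, h) = (N - 5)*(h - 2) = (-5 + N)*(-2 + h))
f = -16 (f = 10 - 5*6 - 2*1 + 1*6 = 10 - 30 - 2 + 6 = -16)
f**4 = (-16)**4 = 65536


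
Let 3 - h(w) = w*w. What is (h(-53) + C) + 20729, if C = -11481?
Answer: 6442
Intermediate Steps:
h(w) = 3 - w² (h(w) = 3 - w*w = 3 - w²)
(h(-53) + C) + 20729 = ((3 - 1*(-53)²) - 11481) + 20729 = ((3 - 1*2809) - 11481) + 20729 = ((3 - 2809) - 11481) + 20729 = (-2806 - 11481) + 20729 = -14287 + 20729 = 6442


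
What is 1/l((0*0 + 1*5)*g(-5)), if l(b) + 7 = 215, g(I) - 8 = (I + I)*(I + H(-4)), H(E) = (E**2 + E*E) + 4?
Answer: 1/208 ≈ 0.0048077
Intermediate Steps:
H(E) = 4 + 2*E**2 (H(E) = (E**2 + E**2) + 4 = 2*E**2 + 4 = 4 + 2*E**2)
g(I) = 8 + 2*I*(36 + I) (g(I) = 8 + (I + I)*(I + (4 + 2*(-4)**2)) = 8 + (2*I)*(I + (4 + 2*16)) = 8 + (2*I)*(I + (4 + 32)) = 8 + (2*I)*(I + 36) = 8 + (2*I)*(36 + I) = 8 + 2*I*(36 + I))
l(b) = 208 (l(b) = -7 + 215 = 208)
1/l((0*0 + 1*5)*g(-5)) = 1/208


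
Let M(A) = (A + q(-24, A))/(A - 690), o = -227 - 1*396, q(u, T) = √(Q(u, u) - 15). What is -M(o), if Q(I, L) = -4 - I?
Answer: -623/1313 + √5/1313 ≈ -0.47278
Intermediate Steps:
q(u, T) = √(-19 - u) (q(u, T) = √((-4 - u) - 15) = √(-19 - u))
o = -623 (o = -227 - 396 = -623)
M(A) = (A + √5)/(-690 + A) (M(A) = (A + √(-19 - 1*(-24)))/(A - 690) = (A + √(-19 + 24))/(-690 + A) = (A + √5)/(-690 + A))
-M(o) = -(-623 + √5)/(-690 - 623) = -(-623 + √5)/(-1313) = -(-1)*(-623 + √5)/1313 = -(623/1313 - √5/1313) = -623/1313 + √5/1313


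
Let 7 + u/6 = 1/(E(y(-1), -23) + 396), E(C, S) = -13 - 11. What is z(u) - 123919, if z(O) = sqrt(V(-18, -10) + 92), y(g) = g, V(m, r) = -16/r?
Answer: -123919 + 6*sqrt(65)/5 ≈ -1.2391e+5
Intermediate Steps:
E(C, S) = -24
u = -2603/62 (u = -42 + 6/(-24 + 396) = -42 + 6/372 = -42 + 6*(1/372) = -42 + 1/62 = -2603/62 ≈ -41.984)
z(O) = 6*sqrt(65)/5 (z(O) = sqrt(-16/(-10) + 92) = sqrt(-16*(-1/10) + 92) = sqrt(8/5 + 92) = sqrt(468/5) = 6*sqrt(65)/5)
z(u) - 123919 = 6*sqrt(65)/5 - 123919 = -123919 + 6*sqrt(65)/5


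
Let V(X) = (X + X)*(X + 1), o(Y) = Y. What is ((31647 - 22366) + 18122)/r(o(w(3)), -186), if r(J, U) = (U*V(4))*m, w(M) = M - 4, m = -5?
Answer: 27403/37200 ≈ 0.73664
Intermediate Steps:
w(M) = -4 + M
V(X) = 2*X*(1 + X) (V(X) = (2*X)*(1 + X) = 2*X*(1 + X))
r(J, U) = -200*U (r(J, U) = (U*(2*4*(1 + 4)))*(-5) = (U*(2*4*5))*(-5) = (U*40)*(-5) = (40*U)*(-5) = -200*U)
((31647 - 22366) + 18122)/r(o(w(3)), -186) = ((31647 - 22366) + 18122)/((-200*(-186))) = (9281 + 18122)/37200 = 27403*(1/37200) = 27403/37200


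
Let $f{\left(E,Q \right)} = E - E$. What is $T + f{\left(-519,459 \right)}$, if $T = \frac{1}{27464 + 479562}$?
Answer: $\frac{1}{507026} \approx 1.9723 \cdot 10^{-6}$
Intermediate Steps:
$f{\left(E,Q \right)} = 0$
$T = \frac{1}{507026} \approx 1.9723 \cdot 10^{-6}$
$T + f{\left(-519,459 \right)} = \frac{1}{507026} + 0 = \frac{1}{507026}$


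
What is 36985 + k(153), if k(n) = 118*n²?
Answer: 2799247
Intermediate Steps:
36985 + k(153) = 36985 + 118*153² = 36985 + 118*23409 = 36985 + 2762262 = 2799247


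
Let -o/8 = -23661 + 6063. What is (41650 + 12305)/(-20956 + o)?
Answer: 53955/119828 ≈ 0.45027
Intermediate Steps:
o = 140784 (o = -8*(-23661 + 6063) = -8*(-17598) = 140784)
(41650 + 12305)/(-20956 + o) = (41650 + 12305)/(-20956 + 140784) = 53955/119828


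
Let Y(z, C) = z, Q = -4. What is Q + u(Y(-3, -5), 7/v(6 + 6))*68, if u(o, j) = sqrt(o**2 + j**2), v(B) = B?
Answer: -4 + 17*sqrt(1345)/3 ≈ 203.82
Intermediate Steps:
u(o, j) = sqrt(j**2 + o**2)
Q + u(Y(-3, -5), 7/v(6 + 6))*68 = -4 + sqrt((7/(6 + 6))**2 + (-3)**2)*68 = -4 + sqrt((7/12)**2 + 9)*68 = -4 + sqrt(49/144 + 9)*68 = -4 + sqrt(1345/144)*68 = -4 + (sqrt(1345)/12)*68 = -4 + 17*sqrt(1345)/3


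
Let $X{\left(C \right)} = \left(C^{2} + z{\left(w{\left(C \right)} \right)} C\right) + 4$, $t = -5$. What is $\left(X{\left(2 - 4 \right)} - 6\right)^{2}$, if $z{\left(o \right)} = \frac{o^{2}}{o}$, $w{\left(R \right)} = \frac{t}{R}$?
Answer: $9$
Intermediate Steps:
$w{\left(R \right)} = - \frac{5}{R}$
$z{\left(o \right)} = o$
$X{\left(C \right)} = -1 + C^{2}$ ($X{\left(C \right)} = \left(C^{2} + - \frac{5}{C} C\right) + 4 = \left(C^{2} - 5\right) + 4 = \left(-5 + C^{2}\right) + 4 = -1 + C^{2}$)
$\left(X{\left(2 - 4 \right)} - 6\right)^{2} = \left(\left(-1 + \left(2 - 4\right)^{2}\right) - 6\right)^{2} = \left(\left(-1 + \left(-2\right)^{2}\right) - 6\right)^{2} = \left(\left(-1 + 4\right) - 6\right)^{2} = \left(3 - 6\right)^{2} = \left(-3\right)^{2} = 9$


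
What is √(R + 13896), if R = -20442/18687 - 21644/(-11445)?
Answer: √1441407893444569470/10184415 ≈ 117.88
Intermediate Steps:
R = 8119178/10184415 (R = -20442*1/18687 - 21644*(-1/11445) = -6814/6229 + 3092/1635 = 8119178/10184415 ≈ 0.79722)
√(R + 13896) = √(8119178/10184415 + 13896) = √(141530750018/10184415) = √1441407893444569470/10184415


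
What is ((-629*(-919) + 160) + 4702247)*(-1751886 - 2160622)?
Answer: -20659834168664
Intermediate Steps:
((-629*(-919) + 160) + 4702247)*(-1751886 - 2160622) = ((578051 + 160) + 4702247)*(-3912508) = (578211 + 4702247)*(-3912508) = 5280458*(-3912508) = -20659834168664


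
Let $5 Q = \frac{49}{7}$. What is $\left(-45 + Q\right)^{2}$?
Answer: $\frac{47524}{25} \approx 1901.0$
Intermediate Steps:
$Q = \frac{7}{5}$ ($Q = \frac{49 \cdot \frac{1}{7}}{5} = \frac{1}{5} \cdot 7 = \frac{7}{5} \approx 1.4$)
$\left(-45 + Q\right)^{2} = \left(-45 + \frac{7}{5}\right)^{2} = \left(- \frac{218}{5}\right)^{2} = \frac{47524}{25}$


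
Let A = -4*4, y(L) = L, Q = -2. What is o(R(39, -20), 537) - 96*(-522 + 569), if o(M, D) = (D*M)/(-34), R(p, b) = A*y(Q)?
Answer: -85296/17 ≈ -5017.4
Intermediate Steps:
A = -16
R(p, b) = 32 (R(p, b) = -16*(-2) = 32)
o(M, D) = -D*M/34 (o(M, D) = (D*M)*(-1/34) = -D*M/34)
o(R(39, -20), 537) - 96*(-522 + 569) = -1/34*537*32 - 96*(-522 + 569) = -8592/17 - 96*47 = -8592/17 - 4512 = -85296/17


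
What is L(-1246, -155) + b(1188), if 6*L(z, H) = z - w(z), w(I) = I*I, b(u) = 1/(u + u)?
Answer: -615289751/2376 ≈ -2.5896e+5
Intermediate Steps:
b(u) = 1/(2*u)
w(I) = I**2
L(z, H) = -z**2/6 + z/6 (L(z, H) = (z - z**2)/6 = -z**2/6 + z/6)
L(-1246, -155) + b(1188) = (1/6)*(-1246)*(1 - 1*(-1246)) + (1/2)/1188 = (1/6)*(-1246)*(1 + 1246) + (1/2)*(1/1188) = (1/6)*(-1246)*1247 + 1/2376 = -776881/3 + 1/2376 = -615289751/2376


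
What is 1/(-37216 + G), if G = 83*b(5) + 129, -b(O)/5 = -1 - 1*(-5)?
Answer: -1/38747 ≈ -2.5808e-5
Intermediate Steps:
b(O) = -20 (b(O) = -5*(-1 - 1*(-5)) = -5*(-1 + 5) = -5*4 = -20)
G = -1531 (G = 83*(-20) + 129 = -1660 + 129 = -1531)
1/(-37216 + G) = 1/(-37216 - 1531) = 1/(-38747) = -1/38747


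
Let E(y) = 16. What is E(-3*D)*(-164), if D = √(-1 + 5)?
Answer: -2624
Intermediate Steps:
D = 2 (D = √4 = 2)
E(-3*D)*(-164) = 16*(-164) = -2624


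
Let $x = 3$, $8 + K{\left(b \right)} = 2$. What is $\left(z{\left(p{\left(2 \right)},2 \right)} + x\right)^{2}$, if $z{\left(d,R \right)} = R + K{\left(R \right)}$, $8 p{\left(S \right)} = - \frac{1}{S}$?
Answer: $1$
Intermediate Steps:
$p{\left(S \right)} = - \frac{1}{8 S}$ ($p{\left(S \right)} = \frac{\left(-1\right) \frac{1}{S}}{8} = - \frac{1}{8 S}$)
$K{\left(b \right)} = -6$ ($K{\left(b \right)} = -8 + 2 = -6$)
$z{\left(d,R \right)} = -6 + R$ ($z{\left(d,R \right)} = R - 6 = -6 + R$)
$\left(z{\left(p{\left(2 \right)},2 \right)} + x\right)^{2} = \left(\left(-6 + 2\right) + 3\right)^{2} = \left(-4 + 3\right)^{2} = \left(-1\right)^{2} = 1$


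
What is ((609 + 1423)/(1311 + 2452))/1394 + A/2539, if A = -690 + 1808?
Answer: 2934882322/6659317129 ≈ 0.44072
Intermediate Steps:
A = 1118
((609 + 1423)/(1311 + 2452))/1394 + A/2539 = ((609 + 1423)/(1311 + 2452))/1394 + 1118/2539 = (2032/3763)*(1/1394) + 1118*(1/2539) = (2032*(1/3763))*(1/1394) + 1118/2539 = (2032/3763)*(1/1394) + 1118/2539 = 1016/2622811 + 1118/2539 = 2934882322/6659317129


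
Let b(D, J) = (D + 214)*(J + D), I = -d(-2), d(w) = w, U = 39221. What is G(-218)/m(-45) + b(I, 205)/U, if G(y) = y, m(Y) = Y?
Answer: 10562218/1764945 ≈ 5.9844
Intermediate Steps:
I = 2 (I = -1*(-2) = 2)
b(D, J) = (214 + D)*(D + J)
G(-218)/m(-45) + b(I, 205)/U = -218/(-45) + (2² + 214*2 + 214*205 + 2*205)/39221 = -218*(-1/45) + (4 + 428 + 43870 + 410)*(1/39221) = 218/45 + 44712*(1/39221) = 218/45 + 44712/39221 = 10562218/1764945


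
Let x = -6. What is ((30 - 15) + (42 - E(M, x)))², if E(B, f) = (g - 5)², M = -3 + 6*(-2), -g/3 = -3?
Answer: 1681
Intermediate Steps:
g = 9 (g = -3*(-3) = 9)
M = -15 (M = -3 - 12 = -15)
E(B, f) = 16 (E(B, f) = (9 - 5)² = 4² = 16)
((30 - 15) + (42 - E(M, x)))² = ((30 - 15) + (42 - 1*16))² = (15 + (42 - 16))² = (15 + 26)² = 41² = 1681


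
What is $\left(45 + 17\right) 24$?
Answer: $1488$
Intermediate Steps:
$\left(45 + 17\right) 24 = 62 \cdot 24 = 1488$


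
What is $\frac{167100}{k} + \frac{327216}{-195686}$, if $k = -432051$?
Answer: $- \frac{29012188436}{14091055331} \approx -2.0589$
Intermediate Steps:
$\frac{167100}{k} + \frac{327216}{-195686} = \frac{167100}{-432051} + \frac{327216}{-195686} = 167100 \left(- \frac{1}{432051}\right) + 327216 \left(- \frac{1}{195686}\right) = - \frac{55700}{144017} - \frac{163608}{97843} = - \frac{29012188436}{14091055331}$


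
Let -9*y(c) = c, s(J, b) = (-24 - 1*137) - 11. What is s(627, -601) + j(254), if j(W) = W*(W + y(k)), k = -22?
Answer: 584684/9 ≈ 64965.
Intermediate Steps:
s(J, b) = -172 (s(J, b) = (-24 - 137) - 11 = -161 - 11 = -172)
y(c) = -c/9
j(W) = W*(22/9 + W) (j(W) = W*(W - ⅑*(-22)) = W*(W + 22/9) = W*(22/9 + W))
s(627, -601) + j(254) = -172 + (⅑)*254*(22 + 9*254) = -172 + (⅑)*254*(22 + 2286) = -172 + (⅑)*254*2308 = -172 + 586232/9 = 584684/9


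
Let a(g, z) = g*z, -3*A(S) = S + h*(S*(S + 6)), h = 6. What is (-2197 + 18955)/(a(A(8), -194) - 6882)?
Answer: 25137/55637 ≈ 0.45180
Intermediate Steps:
A(S) = -S/3 - 2*S*(6 + S) (A(S) = -(S + 6*(S*(S + 6)))/3 = -(S + 6*(S*(6 + S)))/3 = -(S + 6*S*(6 + S))/3 = -S/3 - 2*S*(6 + S))
(-2197 + 18955)/(a(A(8), -194) - 6882) = (-2197 + 18955)/(-⅓*8*(37 + 6*8)*(-194) - 6882) = 16758/(-⅓*8*(37 + 48)*(-194) - 6882) = 16758/(-⅓*8*85*(-194) - 6882) = 16758/(-680/3*(-194) - 6882) = 16758/(131920/3 - 6882) = 16758/(111274/3) = 16758*(3/111274) = 25137/55637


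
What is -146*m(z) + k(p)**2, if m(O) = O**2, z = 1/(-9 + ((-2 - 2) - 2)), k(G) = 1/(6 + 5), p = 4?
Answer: -17441/27225 ≈ -0.64062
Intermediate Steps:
k(G) = 1/11
z = -1/15 (z = 1/(-9 + (-4 - 2)) = 1/(-9 - 6) = 1/(-15) = -1/15 ≈ -0.066667)
-146*m(z) + k(p)**2 = -146*(-1/15)**2 + (1/11)**2 = -146*1/225 + 1/121 = -146/225 + 1/121 = -17441/27225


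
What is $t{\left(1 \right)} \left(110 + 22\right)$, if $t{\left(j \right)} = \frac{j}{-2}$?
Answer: $-66$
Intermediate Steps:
$t{\left(j \right)} = - \frac{j}{2}$ ($t{\left(j \right)} = j \left(- \frac{1}{2}\right) = - \frac{j}{2}$)
$t{\left(1 \right)} \left(110 + 22\right) = \left(- \frac{1}{2}\right) 1 \left(110 + 22\right) = \left(- \frac{1}{2}\right) 132 = -66$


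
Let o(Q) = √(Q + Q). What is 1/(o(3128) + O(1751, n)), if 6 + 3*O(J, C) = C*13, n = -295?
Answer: -501/638999 - 36*√391/14696977 ≈ -0.00083247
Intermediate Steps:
o(Q) = √2*√Q (o(Q) = √(2*Q) = √2*√Q)
O(J, C) = -2 + 13*C/3 (O(J, C) = -2 + (C*13)/3 = -2 + (13*C)/3 = -2 + 13*C/3)
1/(o(3128) + O(1751, n)) = 1/(√2*√3128 + (-2 + (13/3)*(-295))) = 1/(√2*(2*√782) + (-2 - 3835/3)) = 1/(4*√391 - 3841/3) = 1/(-3841/3 + 4*√391)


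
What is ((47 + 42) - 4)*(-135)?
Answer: -11475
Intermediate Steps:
((47 + 42) - 4)*(-135) = (89 - 4)*(-135) = 85*(-135) = -11475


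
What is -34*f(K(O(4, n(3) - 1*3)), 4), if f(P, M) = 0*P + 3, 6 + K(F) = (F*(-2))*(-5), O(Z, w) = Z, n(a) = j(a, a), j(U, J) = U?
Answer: -102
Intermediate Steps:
n(a) = a
K(F) = -6 + 10*F (K(F) = -6 + (F*(-2))*(-5) = -6 - 2*F*(-5) = -6 + 10*F)
f(P, M) = 3 (f(P, M) = 0 + 3 = 3)
-34*f(K(O(4, n(3) - 1*3)), 4) = -34*3 = -102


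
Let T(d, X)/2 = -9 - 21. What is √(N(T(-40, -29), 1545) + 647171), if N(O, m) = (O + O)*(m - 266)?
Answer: √493691 ≈ 702.63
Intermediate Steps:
T(d, X) = -60 (T(d, X) = 2*(-9 - 21) = 2*(-30) = -60)
N(O, m) = 2*O*(-266 + m) (N(O, m) = (2*O)*(-266 + m) = 2*O*(-266 + m))
√(N(T(-40, -29), 1545) + 647171) = √(2*(-60)*(-266 + 1545) + 647171) = √(2*(-60)*1279 + 647171) = √(-153480 + 647171) = √493691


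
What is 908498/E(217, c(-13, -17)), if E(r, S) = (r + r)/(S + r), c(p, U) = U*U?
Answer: 229849994/217 ≈ 1.0592e+6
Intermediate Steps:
c(p, U) = U²
E(r, S) = 2*r/(S + r) (E(r, S) = (2*r)/(S + r) = 2*r/(S + r))
908498/E(217, c(-13, -17)) = 908498/((2*217/((-17)² + 217))) = 908498/((2*217/(289 + 217))) = 908498/((2*217/506)) = 908498/((2*217*(1/506))) = 908498/(217/253) = 908498*(253/217) = 229849994/217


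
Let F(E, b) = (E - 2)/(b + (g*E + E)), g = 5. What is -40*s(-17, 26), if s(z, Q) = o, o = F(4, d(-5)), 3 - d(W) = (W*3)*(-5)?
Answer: 5/3 ≈ 1.6667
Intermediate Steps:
d(W) = 3 + 15*W (d(W) = 3 - W*3*(-5) = 3 - 3*W*(-5) = 3 - (-15)*W = 3 + 15*W)
F(E, b) = (-2 + E)/(b + 6*E) (F(E, b) = (E - 2)/(b + (5*E + E)) = (-2 + E)/(b + 6*E))
o = -1/24 (o = (-2 + 4)/((3 + 15*(-5)) + 6*4) = 2/((3 - 75) + 24) = 2/(-72 + 24) = 2/(-48) = -1/48*2 = -1/24 ≈ -0.041667)
s(z, Q) = -1/24
-40*s(-17, 26) = -40*(-1/24) = 5/3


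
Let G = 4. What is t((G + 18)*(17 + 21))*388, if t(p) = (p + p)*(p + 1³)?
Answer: 542992032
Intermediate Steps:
t(p) = 2*p*(1 + p) (t(p) = (2*p)*(p + 1) = (2*p)*(1 + p) = 2*p*(1 + p))
t((G + 18)*(17 + 21))*388 = (2*((4 + 18)*(17 + 21))*(1 + (4 + 18)*(17 + 21)))*388 = (2*(22*38)*(1 + 22*38))*388 = (2*836*(1 + 836))*388 = (2*836*837)*388 = 1399464*388 = 542992032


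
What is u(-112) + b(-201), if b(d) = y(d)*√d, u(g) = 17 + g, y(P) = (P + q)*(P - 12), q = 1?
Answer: -95 + 42600*I*√201 ≈ -95.0 + 6.0396e+5*I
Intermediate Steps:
y(P) = (1 + P)*(-12 + P) (y(P) = (P + 1)*(P - 12) = (1 + P)*(-12 + P))
b(d) = √d*(-12 + d² - 11*d) (b(d) = (-12 + d² - 11*d)*√d = √d*(-12 + d² - 11*d))
u(-112) + b(-201) = (17 - 112) + √(-201)*(-12 + (-201)² - 11*(-201)) = -95 + (I*√201)*(-12 + 40401 + 2211) = -95 + (I*√201)*42600 = -95 + 42600*I*√201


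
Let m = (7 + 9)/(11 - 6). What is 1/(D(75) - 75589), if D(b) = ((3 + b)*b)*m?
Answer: -1/56869 ≈ -1.7584e-5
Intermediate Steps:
m = 16/5 ≈ 3.2000
D(b) = 16*b*(3 + b)/5 (D(b) = ((3 + b)*b)*(16/5) = (b*(3 + b))*(16/5) = 16*b*(3 + b)/5)
1/(D(75) - 75589) = 1/((16/5)*75*(3 + 75) - 75589) = 1/((16/5)*75*78 - 75589) = 1/(18720 - 75589) = 1/(-56869) = -1/56869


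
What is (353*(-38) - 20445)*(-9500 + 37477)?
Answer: -947273243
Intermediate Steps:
(353*(-38) - 20445)*(-9500 + 37477) = (-13414 - 20445)*27977 = -33859*27977 = -947273243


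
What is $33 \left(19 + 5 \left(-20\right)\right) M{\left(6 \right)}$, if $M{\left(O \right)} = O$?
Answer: $-16038$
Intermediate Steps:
$33 \left(19 + 5 \left(-20\right)\right) M{\left(6 \right)} = 33 \left(19 + 5 \left(-20\right)\right) 6 = 33 \left(19 - 100\right) 6 = 33 \left(\left(-81\right) 6\right) = 33 \left(-486\right) = -16038$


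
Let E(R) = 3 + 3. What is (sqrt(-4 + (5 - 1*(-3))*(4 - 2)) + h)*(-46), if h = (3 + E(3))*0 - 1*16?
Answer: 736 - 92*sqrt(3) ≈ 576.65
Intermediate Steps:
E(R) = 6
h = -16 (h = (3 + 6)*0 - 1*16 = 9*0 - 16 = 0 - 16 = -16)
(sqrt(-4 + (5 - 1*(-3))*(4 - 2)) + h)*(-46) = (sqrt(-4 + (5 - 1*(-3))*(4 - 2)) - 16)*(-46) = (sqrt(-4 + (5 + 3)*2) - 16)*(-46) = (sqrt(-4 + 8*2) - 16)*(-46) = (sqrt(-4 + 16) - 16)*(-46) = (sqrt(12) - 16)*(-46) = (2*sqrt(3) - 16)*(-46) = (-16 + 2*sqrt(3))*(-46) = 736 - 92*sqrt(3)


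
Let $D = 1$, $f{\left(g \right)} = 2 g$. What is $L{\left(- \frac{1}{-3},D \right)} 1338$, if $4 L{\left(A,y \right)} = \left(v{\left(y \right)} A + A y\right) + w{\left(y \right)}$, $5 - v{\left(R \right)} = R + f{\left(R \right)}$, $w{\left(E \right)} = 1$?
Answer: $669$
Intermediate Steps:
$v{\left(R \right)} = 5 - 3 R$ ($v{\left(R \right)} = 5 - \left(R + 2 R\right) = 5 - 3 R$)
$L{\left(A,y \right)} = \frac{1}{4} + \frac{A y}{4} + \frac{A \left(5 - 3 y\right)}{4}$ ($L{\left(A,y \right)} = \frac{\left(\left(5 - 3 y\right) A + A y\right) + 1}{4} = \frac{\left(A \left(5 - 3 y\right) + A y\right) + 1}{4} = \frac{\left(A y + A \left(5 - 3 y\right)\right) + 1}{4} = \frac{1 + A y + A \left(5 - 3 y\right)}{4} = \frac{1}{4} + \frac{A y}{4} + \frac{A \left(5 - 3 y\right)}{4}$)
$L{\left(- \frac{1}{-3},D \right)} 1338 = \left(\frac{1}{4} + \frac{5 \left(- \frac{1}{-3}\right)}{4} - \frac{1}{2} \left(- \frac{1}{-3}\right) 1\right) 1338 = \left(\frac{1}{4} + \frac{5 \left(\left(-1\right) \left(- \frac{1}{3}\right)\right)}{4} - \frac{1}{2} \left(\left(-1\right) \left(- \frac{1}{3}\right)\right) 1\right) 1338 = \left(\frac{1}{4} + \frac{5}{4} \cdot \frac{1}{3} - \frac{1}{6} \cdot 1\right) 1338 = \left(\frac{1}{4} + \frac{5}{12} - \frac{1}{6}\right) 1338 = \frac{1}{2} \cdot 1338 = 669$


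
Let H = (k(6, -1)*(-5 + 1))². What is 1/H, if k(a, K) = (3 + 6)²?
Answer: 1/104976 ≈ 9.5260e-6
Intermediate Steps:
k(a, K) = 81 (k(a, K) = 9² = 81)
H = 104976 (H = (81*(-5 + 1))² = (81*(-4))² = (-324)² = 104976)
1/H = 1/104976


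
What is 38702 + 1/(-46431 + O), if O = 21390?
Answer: 969136781/25041 ≈ 38702.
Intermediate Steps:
38702 + 1/(-46431 + O) = 38702 + 1/(-46431 + 21390) = 38702 + 1/(-25041) = 38702 - 1/25041 = 969136781/25041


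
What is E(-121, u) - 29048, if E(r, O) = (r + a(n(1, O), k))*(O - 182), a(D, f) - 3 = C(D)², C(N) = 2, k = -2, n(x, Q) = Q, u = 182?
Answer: -29048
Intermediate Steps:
a(D, f) = 7 (a(D, f) = 3 + 2² = 3 + 4 = 7)
E(r, O) = (-182 + O)*(7 + r) (E(r, O) = (r + 7)*(O - 182) = (7 + r)*(-182 + O) = (-182 + O)*(7 + r))
E(-121, u) - 29048 = (-1274 - 182*(-121) + 7*182 + 182*(-121)) - 29048 = (-1274 + 22022 + 1274 - 22022) - 29048 = 0 - 29048 = -29048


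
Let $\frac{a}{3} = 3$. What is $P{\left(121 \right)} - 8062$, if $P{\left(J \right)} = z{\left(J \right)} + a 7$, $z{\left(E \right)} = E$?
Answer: $-7878$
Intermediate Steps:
$a = 9$ ($a = 3 \cdot 3 = 9$)
$P{\left(J \right)} = 63 + J$ ($P{\left(J \right)} = J + 9 \cdot 7 = J + 63 = 63 + J$)
$P{\left(121 \right)} - 8062 = \left(63 + 121\right) - 8062 = 184 - 8062 = -7878$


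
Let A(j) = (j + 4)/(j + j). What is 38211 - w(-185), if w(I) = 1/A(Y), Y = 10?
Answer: 267467/7 ≈ 38210.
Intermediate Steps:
A(j) = (4 + j)/(2*j) (A(j) = (4 + j)/((2*j)) = (4 + j)*(1/(2*j)) = (4 + j)/(2*j))
w(I) = 10/7 (w(I) = 1/((½)*(4 + 10)/10) = 1/((½)*(⅒)*14) = 1/(7/10) = 10/7)
38211 - w(-185) = 38211 - 1*10/7 = 38211 - 10/7 = 267467/7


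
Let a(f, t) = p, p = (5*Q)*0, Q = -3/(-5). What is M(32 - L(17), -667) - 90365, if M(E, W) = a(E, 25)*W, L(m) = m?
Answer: -90365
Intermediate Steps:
Q = 3/5 (Q = -3*(-1/5) = 3/5 ≈ 0.60000)
p = 0 (p = (5*(3/5))*0 = 3*0 = 0)
a(f, t) = 0
M(E, W) = 0 (M(E, W) = 0*W = 0)
M(32 - L(17), -667) - 90365 = 0 - 90365 = -90365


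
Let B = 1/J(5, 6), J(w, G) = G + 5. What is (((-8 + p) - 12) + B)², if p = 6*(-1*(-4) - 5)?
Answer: 81225/121 ≈ 671.28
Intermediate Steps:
J(w, G) = 5 + G
p = -6 (p = 6*(4 - 5) = 6*(-1) = -6)
B = 1/11 (B = 1/(5 + 6) = 1/11 ≈ 0.090909)
(((-8 + p) - 12) + B)² = (((-8 - 6) - 12) + 1/11)² = ((-14 - 12) + 1/11)² = (-26 + 1/11)² = (-285/11)² = 81225/121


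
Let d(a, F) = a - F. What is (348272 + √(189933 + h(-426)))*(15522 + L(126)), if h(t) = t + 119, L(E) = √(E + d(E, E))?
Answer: 3*(5174 + √14)*(348272 + √189626) ≈ 5.4166e+9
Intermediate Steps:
L(E) = √E (L(E) = √(E + (E - E)) = √(E + 0) = √E)
h(t) = 119 + t
(348272 + √(189933 + h(-426)))*(15522 + L(126)) = (348272 + √(189933 + (119 - 426)))*(15522 + √126) = (348272 + √(189933 - 307))*(15522 + 3*√14) = (348272 + √189626)*(15522 + 3*√14) = (15522 + 3*√14)*(348272 + √189626)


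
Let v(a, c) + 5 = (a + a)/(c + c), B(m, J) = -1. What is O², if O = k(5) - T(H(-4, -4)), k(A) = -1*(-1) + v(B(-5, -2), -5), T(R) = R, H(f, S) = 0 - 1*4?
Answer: 1/25 ≈ 0.040000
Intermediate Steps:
H(f, S) = -4 (H(f, S) = 0 - 4 = -4)
v(a, c) = -5 + a/c (v(a, c) = -5 + (a + a)/(c + c) = -5 + (2*a)/((2*c)) = -5 + (2*a)*(1/(2*c)) = -5 + a/c)
k(A) = -19/5 (k(A) = -1*(-1) + (-5 - 1/(-5)) = 1 + (-5 - 1*(-⅕)) = 1 + (-5 + ⅕) = 1 - 24/5 = -19/5)
O = ⅕ (O = -19/5 - 1*(-4) = -19/5 + 4 = ⅕ ≈ 0.20000)
O² = (⅕)² = 1/25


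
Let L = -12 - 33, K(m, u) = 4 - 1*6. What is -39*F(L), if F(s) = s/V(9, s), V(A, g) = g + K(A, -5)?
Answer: -1755/47 ≈ -37.340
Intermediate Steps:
K(m, u) = -2 (K(m, u) = 4 - 6 = -2)
V(A, g) = -2 + g (V(A, g) = g - 2 = -2 + g)
L = -45
F(s) = s/(-2 + s)
-39*F(L) = -(-1755)/(-2 - 45) = -(-1755)/(-47) = -(-1755)*(-1)/47 = -39*45/47 = -1755/47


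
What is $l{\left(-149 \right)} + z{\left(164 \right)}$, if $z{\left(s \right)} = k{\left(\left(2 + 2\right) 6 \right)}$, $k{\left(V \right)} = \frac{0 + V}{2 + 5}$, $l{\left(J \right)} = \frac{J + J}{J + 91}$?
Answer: $\frac{1739}{203} \approx 8.5665$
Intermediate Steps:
$l{\left(J \right)} = \frac{2 J}{91 + J}$
$k{\left(V \right)} = \frac{V}{7}$
$z{\left(s \right)} = \frac{24}{7}$ ($z{\left(s \right)} = \frac{\left(2 + 2\right) 6}{7} = \frac{4 \cdot 6}{7} = \frac{1}{7} \cdot 24 = \frac{24}{7}$)
$l{\left(-149 \right)} + z{\left(164 \right)} = 2 \left(-149\right) \frac{1}{91 - 149} + \frac{24}{7} = 2 \left(-149\right) \frac{1}{-58} + \frac{24}{7} = 2 \left(-149\right) \left(- \frac{1}{58}\right) + \frac{24}{7} = \frac{149}{29} + \frac{24}{7} = \frac{1739}{203}$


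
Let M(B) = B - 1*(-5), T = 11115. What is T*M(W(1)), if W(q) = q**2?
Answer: 66690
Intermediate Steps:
M(B) = 5 + B (M(B) = B + 5 = 5 + B)
T*M(W(1)) = 11115*(5 + 1**2) = 11115*(5 + 1) = 11115*6 = 66690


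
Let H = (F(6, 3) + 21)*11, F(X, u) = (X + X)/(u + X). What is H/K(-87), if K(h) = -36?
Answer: -737/108 ≈ -6.8241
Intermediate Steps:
F(X, u) = 2*X/(X + u) (F(X, u) = (2*X)/(X + u) = 2*X/(X + u))
H = 737/3 (H = (2*6/(6 + 3) + 21)*11 = (2*6/9 + 21)*11 = (2*6*(⅑) + 21)*11 = (4/3 + 21)*11 = (67/3)*11 = 737/3 ≈ 245.67)
H/K(-87) = (737/3)/(-36) = (737/3)*(-1/36) = -737/108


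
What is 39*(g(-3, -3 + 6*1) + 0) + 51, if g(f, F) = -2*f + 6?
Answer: 519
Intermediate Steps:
g(f, F) = 6 - 2*f
39*(g(-3, -3 + 6*1) + 0) + 51 = 39*((6 - 2*(-3)) + 0) + 51 = 39*((6 + 6) + 0) + 51 = 39*(12 + 0) + 51 = 39*12 + 51 = 468 + 51 = 519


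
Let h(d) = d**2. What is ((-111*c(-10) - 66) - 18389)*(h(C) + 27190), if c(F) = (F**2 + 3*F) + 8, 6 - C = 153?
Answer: -1323087287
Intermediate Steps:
C = -147 (C = 6 - 1*153 = 6 - 153 = -147)
c(F) = 8 + F**2 + 3*F
((-111*c(-10) - 66) - 18389)*(h(C) + 27190) = ((-111*(8 + (-10)**2 + 3*(-10)) - 66) - 18389)*((-147)**2 + 27190) = ((-111*(8 + 100 - 30) - 66) - 18389)*(21609 + 27190) = ((-111*78 - 66) - 18389)*48799 = ((-8658 - 66) - 18389)*48799 = (-8724 - 18389)*48799 = -27113*48799 = -1323087287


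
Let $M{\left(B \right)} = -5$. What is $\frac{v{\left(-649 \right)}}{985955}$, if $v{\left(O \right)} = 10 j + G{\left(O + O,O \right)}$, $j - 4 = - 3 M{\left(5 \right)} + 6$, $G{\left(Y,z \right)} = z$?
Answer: $- \frac{399}{985955} \approx -0.00040468$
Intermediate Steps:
$j = 25$ ($j = 4 + \left(\left(-3\right) \left(-5\right) + 6\right) = 4 + \left(15 + 6\right) = 4 + 21 = 25$)
$v{\left(O \right)} = 250 + O$ ($v{\left(O \right)} = 10 \cdot 25 + O = 250 + O$)
$\frac{v{\left(-649 \right)}}{985955} = \frac{250 - 649}{985955} = \left(-399\right) \frac{1}{985955} = - \frac{399}{985955}$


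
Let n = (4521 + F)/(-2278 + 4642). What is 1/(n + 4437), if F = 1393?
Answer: 1182/5247491 ≈ 0.00022525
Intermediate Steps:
n = 2957/1182 (n = (4521 + 1393)/(-2278 + 4642) = 5914/2364 = 5914*(1/2364) = 2957/1182 ≈ 2.5017)
1/(n + 4437) = 1/(2957/1182 + 4437) = 1/(5247491/1182) = 1182/5247491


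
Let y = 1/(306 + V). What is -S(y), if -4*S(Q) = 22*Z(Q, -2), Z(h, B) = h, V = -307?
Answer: -11/2 ≈ -5.5000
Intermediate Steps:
y = -1 (y = 1/(306 - 307) = 1/(-1) = -1)
S(Q) = -11*Q/2
-S(y) = -(-11)*(-1)/2 = -1*11/2 = -11/2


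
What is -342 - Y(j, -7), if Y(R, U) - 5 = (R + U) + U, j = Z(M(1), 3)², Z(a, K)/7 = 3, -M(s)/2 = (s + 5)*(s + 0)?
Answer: -774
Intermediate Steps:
M(s) = -2*s*(5 + s) (M(s) = -2*(s + 5)*(s + 0) = -2*(5 + s)*s = -2*s*(5 + s))
Z(a, K) = 21 (Z(a, K) = 7*3 = 21)
j = 441 (j = 21² = 441)
Y(R, U) = 5 + R + 2*U (Y(R, U) = 5 + ((R + U) + U) = 5 + (R + 2*U) = 5 + R + 2*U)
-342 - Y(j, -7) = -342 - (5 + 441 + 2*(-7)) = -342 - (5 + 441 - 14) = -342 - 1*432 = -342 - 432 = -774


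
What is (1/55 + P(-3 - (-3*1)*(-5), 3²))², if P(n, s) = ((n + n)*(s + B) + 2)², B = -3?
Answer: 6344257725961/3025 ≈ 2.0973e+9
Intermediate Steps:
P(n, s) = (2 + 2*n*(-3 + s))² (P(n, s) = ((n + n)*(s - 3) + 2)² = ((2*n)*(-3 + s) + 2)² = (2*n*(-3 + s) + 2)² = (2 + 2*n*(-3 + s))²)
(1/55 + P(-3 - (-3*1)*(-5), 3²))² = (1/55 + 4*(1 - 3*(-3 - (-3*1)*(-5)) + (-3 - (-3*1)*(-5))*3²)²)² = (1/55 + 4*(1 - 3*(-3 - (-3)*(-5)) + (-3 - (-3)*(-5))*9)²)² = (1/55 + 4*(1 - 3*(-3 - 1*15) + (-3 - 1*15)*9)²)² = (1/55 + 4*(1 - 3*(-3 - 15) + (-3 - 15)*9)²)² = (1/55 + 4*(1 - 3*(-18) - 18*9)²)² = (1/55 + 4*(1 + 54 - 162)²)² = (1/55 + 4*(-107)²)² = (1/55 + 4*11449)² = (1/55 + 45796)² = (2518781/55)² = 6344257725961/3025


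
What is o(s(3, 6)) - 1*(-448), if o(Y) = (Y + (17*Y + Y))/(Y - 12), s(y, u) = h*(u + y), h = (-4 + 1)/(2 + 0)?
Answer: 7787/17 ≈ 458.06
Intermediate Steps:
h = -3/2 ≈ -1.5000
s(y, u) = -3*u/2 - 3*y/2 (s(y, u) = -3*(u + y)/2 = -3*u/2 - 3*y/2)
o(Y) = 19*Y/(-12 + Y) (o(Y) = (Y + 18*Y)/(-12 + Y) = (19*Y)/(-12 + Y) = 19*Y/(-12 + Y))
o(s(3, 6)) - 1*(-448) = 19*(-3/2*6 - 3/2*3)/(-12 + (-3/2*6 - 3/2*3)) - 1*(-448) = 19*(-9 - 9/2)/(-12 + (-9 - 9/2)) + 448 = 19*(-27/2)/(-12 - 27/2) + 448 = 19*(-27/2)/(-51/2) + 448 = 19*(-27/2)*(-2/51) + 448 = 171/17 + 448 = 7787/17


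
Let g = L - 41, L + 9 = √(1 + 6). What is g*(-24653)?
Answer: 1232650 - 24653*√7 ≈ 1.1674e+6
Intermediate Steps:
L = -9 + √7 (L = -9 + √(1 + 6) = -9 + √7 ≈ -6.3542)
g = -50 + √7 (g = (-9 + √7) - 41 = -50 + √7 ≈ -47.354)
g*(-24653) = (-50 + √7)*(-24653) = 1232650 - 24653*√7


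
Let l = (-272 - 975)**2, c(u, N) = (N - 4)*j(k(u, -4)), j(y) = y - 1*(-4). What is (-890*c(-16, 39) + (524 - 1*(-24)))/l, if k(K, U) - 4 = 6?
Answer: -435552/1555009 ≈ -0.28010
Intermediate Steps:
k(K, U) = 10 (k(K, U) = 4 + 6 = 10)
j(y) = 4 + y (j(y) = y + 4 = 4 + y)
c(u, N) = -56 + 14*N (c(u, N) = (N - 4)*(4 + 10) = (-4 + N)*14 = -56 + 14*N)
l = 1555009 (l = (-1247)**2 = 1555009)
(-890*c(-16, 39) + (524 - 1*(-24)))/l = (-890*(-56 + 14*39) + (524 - 1*(-24)))/1555009 = (-890*(-56 + 546) + (524 + 24))*(1/1555009) = (-890*490 + 548)*(1/1555009) = (-436100 + 548)*(1/1555009) = -435552*1/1555009 = -435552/1555009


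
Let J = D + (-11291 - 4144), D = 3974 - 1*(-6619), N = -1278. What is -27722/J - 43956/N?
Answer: 6896213/171891 ≈ 40.120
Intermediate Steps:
D = 10593 (D = 3974 + 6619 = 10593)
J = -4842 (J = 10593 + (-11291 - 4144) = 10593 - 15435 = -4842)
-27722/J - 43956/N = -27722/(-4842) - 43956/(-1278) = -27722*(-1/4842) - 43956*(-1/1278) = 13861/2421 + 2442/71 = 6896213/171891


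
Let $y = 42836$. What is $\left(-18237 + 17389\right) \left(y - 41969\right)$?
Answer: $-735216$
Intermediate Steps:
$\left(-18237 + 17389\right) \left(y - 41969\right) = \left(-18237 + 17389\right) \left(42836 - 41969\right) = \left(-848\right) 867 = -735216$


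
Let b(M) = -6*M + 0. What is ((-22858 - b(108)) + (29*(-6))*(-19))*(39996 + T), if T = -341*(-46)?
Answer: -1052612528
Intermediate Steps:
b(M) = -6*M
T = 15686
((-22858 - b(108)) + (29*(-6))*(-19))*(39996 + T) = ((-22858 - (-6)*108) + (29*(-6))*(-19))*(39996 + 15686) = ((-22858 - 1*(-648)) - 174*(-19))*55682 = ((-22858 + 648) + 3306)*55682 = (-22210 + 3306)*55682 = -18904*55682 = -1052612528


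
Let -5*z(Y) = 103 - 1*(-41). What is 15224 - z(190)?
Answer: 76264/5 ≈ 15253.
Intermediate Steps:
z(Y) = -144/5 (z(Y) = -(103 - 1*(-41))/5 = -(103 + 41)/5 = -⅕*144 = -144/5)
15224 - z(190) = 15224 - 1*(-144/5) = 15224 + 144/5 = 76264/5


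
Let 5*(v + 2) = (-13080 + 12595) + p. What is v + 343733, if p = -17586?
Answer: 1700584/5 ≈ 3.4012e+5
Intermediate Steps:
v = -18081/5 (v = -2 + ((-13080 + 12595) - 17586)/5 = -2 + (-485 - 17586)/5 = -2 + (1/5)*(-18071) = -2 - 18071/5 = -18081/5 ≈ -3616.2)
v + 343733 = -18081/5 + 343733 = 1700584/5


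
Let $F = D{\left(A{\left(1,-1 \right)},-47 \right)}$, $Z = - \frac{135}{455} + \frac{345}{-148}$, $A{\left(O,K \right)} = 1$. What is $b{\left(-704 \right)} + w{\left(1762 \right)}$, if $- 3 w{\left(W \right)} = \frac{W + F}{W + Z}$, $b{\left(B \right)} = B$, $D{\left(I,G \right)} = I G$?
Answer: $- \frac{10013482564}{14217135} \approx -704.33$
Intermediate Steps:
$D{\left(I,G \right)} = G I$
$Z = - \frac{35391}{13468}$ ($Z = \left(-135\right) \frac{1}{455} + 345 \left(- \frac{1}{148}\right) = - \frac{27}{91} - \frac{345}{148} = - \frac{35391}{13468} \approx -2.6278$)
$F = -47$ ($F = \left(-47\right) 1 = -47$)
$w{\left(W \right)} = - \frac{-47 + W}{3 \left(- \frac{35391}{13468} + W\right)}$ ($w{\left(W \right)} = - \frac{\left(W - 47\right) \frac{1}{W - \frac{35391}{13468}}}{3} = - \frac{\left(-47 + W\right) \frac{1}{- \frac{35391}{13468} + W}}{3} = - \frac{\frac{1}{- \frac{35391}{13468} + W} \left(-47 + W\right)}{3} = - \frac{-47 + W}{3 \left(- \frac{35391}{13468} + W\right)}$)
$b{\left(-704 \right)} + w{\left(1762 \right)} = -704 + \frac{13468 \left(47 - 1762\right)}{3 \left(-35391 + 13468 \cdot 1762\right)} = -704 + \frac{13468 \left(47 - 1762\right)}{3 \left(-35391 + 23730616\right)} = -704 + \frac{13468}{3} \cdot \frac{1}{23695225} \left(-1715\right) = -704 - \frac{4619524}{14217135} = - \frac{10013482564}{14217135}$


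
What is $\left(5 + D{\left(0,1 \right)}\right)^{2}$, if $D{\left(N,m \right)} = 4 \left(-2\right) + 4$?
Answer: $1$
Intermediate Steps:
$D{\left(N,m \right)} = -4$ ($D{\left(N,m \right)} = -8 + 4 = -4$)
$\left(5 + D{\left(0,1 \right)}\right)^{2} = \left(5 - 4\right)^{2} = 1^{2} = 1$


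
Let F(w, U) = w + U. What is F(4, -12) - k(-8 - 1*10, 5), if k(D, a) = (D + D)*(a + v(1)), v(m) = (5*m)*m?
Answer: 352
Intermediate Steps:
F(w, U) = U + w
v(m) = 5*m²
k(D, a) = 2*D*(5 + a) (k(D, a) = (D + D)*(a + 5*1²) = (2*D)*(a + 5*1) = (2*D)*(a + 5) = (2*D)*(5 + a) = 2*D*(5 + a))
F(4, -12) - k(-8 - 1*10, 5) = (-12 + 4) - 2*(-8 - 1*10)*(5 + 5) = -8 - 2*(-8 - 10)*10 = -8 - 2*(-18)*10 = -8 - 1*(-360) = -8 + 360 = 352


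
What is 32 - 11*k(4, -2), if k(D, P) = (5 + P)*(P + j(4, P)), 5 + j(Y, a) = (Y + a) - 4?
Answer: 329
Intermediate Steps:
j(Y, a) = -9 + Y + a (j(Y, a) = -5 + ((Y + a) - 4) = -5 + (-4 + Y + a) = -9 + Y + a)
k(D, P) = (-5 + 2*P)*(5 + P) (k(D, P) = (5 + P)*(P + (-9 + 4 + P)) = (5 + P)*(P + (-5 + P)) = (5 + P)*(-5 + 2*P) = (-5 + 2*P)*(5 + P))
32 - 11*k(4, -2) = 32 - 11*(-25 + 2*(-2)² + 5*(-2)) = 32 - 11*(-25 + 2*4 - 10) = 32 - 11*(-25 + 8 - 10) = 32 - 11*(-27) = 32 + 297 = 329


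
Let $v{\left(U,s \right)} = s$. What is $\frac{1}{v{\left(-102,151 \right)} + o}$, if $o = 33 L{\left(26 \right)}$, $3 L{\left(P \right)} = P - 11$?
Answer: $\frac{1}{316} \approx 0.0031646$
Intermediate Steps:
$L{\left(P \right)} = - \frac{11}{3} + \frac{P}{3}$ ($L{\left(P \right)} = \frac{P - 11}{3} = \frac{-11 + P}{3} = - \frac{11}{3} + \frac{P}{3}$)
$o = 165$ ($o = 33 \left(- \frac{11}{3} + \frac{1}{3} \cdot 26\right) = 33 \left(- \frac{11}{3} + \frac{26}{3}\right) = 33 \cdot 5 = 165$)
$\frac{1}{v{\left(-102,151 \right)} + o} = \frac{1}{151 + 165} = \frac{1}{316}$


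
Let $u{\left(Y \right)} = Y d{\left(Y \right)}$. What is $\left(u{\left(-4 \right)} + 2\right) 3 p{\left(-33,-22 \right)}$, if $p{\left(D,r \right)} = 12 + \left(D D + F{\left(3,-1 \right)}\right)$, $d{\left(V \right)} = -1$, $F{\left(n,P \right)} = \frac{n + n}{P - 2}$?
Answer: $19782$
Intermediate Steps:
$F{\left(n,P \right)} = \frac{2 n}{-2 + P}$
$u{\left(Y \right)} = - Y$ ($u{\left(Y \right)} = Y \left(-1\right) = - Y$)
$p{\left(D,r \right)} = 10 + D^{2}$ ($p{\left(D,r \right)} = 12 + \left(D D + 2 \cdot 3 \frac{1}{-2 - 1}\right) = 12 + \left(D^{2} + 2 \cdot 3 \frac{1}{-3}\right) = 12 + \left(D^{2} + 2 \cdot 3 \left(- \frac{1}{3}\right)\right) = 12 + \left(D^{2} - 2\right) = 12 + \left(-2 + D^{2}\right) = 10 + D^{2}$)
$\left(u{\left(-4 \right)} + 2\right) 3 p{\left(-33,-22 \right)} = \left(\left(-1\right) \left(-4\right) + 2\right) 3 \left(10 + \left(-33\right)^{2}\right) = \left(4 + 2\right) 3 \left(10 + 1089\right) = 6 \cdot 3 \cdot 1099 = 18 \cdot 1099 = 19782$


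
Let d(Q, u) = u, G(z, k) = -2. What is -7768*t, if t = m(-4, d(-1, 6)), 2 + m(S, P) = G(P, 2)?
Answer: 31072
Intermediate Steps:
m(S, P) = -4 (m(S, P) = -2 - 2 = -4)
t = -4
-7768*t = -7768*(-4) = 31072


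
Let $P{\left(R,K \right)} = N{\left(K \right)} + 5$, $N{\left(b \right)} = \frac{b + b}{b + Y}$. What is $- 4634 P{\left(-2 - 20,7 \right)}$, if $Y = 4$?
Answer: $- \frac{319746}{11} \approx -29068.0$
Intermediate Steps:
$N{\left(b \right)} = \frac{2 b}{4 + b}$ ($N{\left(b \right)} = \frac{b + b}{b + 4} = \frac{2 b}{4 + b}$)
$P{\left(R,K \right)} = 5 + \frac{2 K}{4 + K}$ ($P{\left(R,K \right)} = \frac{2 K}{4 + K} + 5 = 5 + \frac{2 K}{4 + K}$)
$- 4634 P{\left(-2 - 20,7 \right)} = - 4634 \frac{20 + 7 \cdot 7}{4 + 7} = - 4634 \frac{20 + 49}{11} = - 4634 \cdot \frac{1}{11} \cdot 69 = \left(-4634\right) \frac{69}{11} = - \frac{319746}{11}$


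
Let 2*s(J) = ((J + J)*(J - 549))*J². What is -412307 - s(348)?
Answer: 8470570285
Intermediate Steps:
s(J) = J³*(-549 + J) (s(J) = (((J + J)*(J - 549))*J²)/2 = (((2*J)*(-549 + J))*J²)/2 = ((2*J*(-549 + J))*J²)/2 = (2*J³*(-549 + J))/2 = J³*(-549 + J))
-412307 - s(348) = -412307 - 348³*(-549 + 348) = -412307 - 42144192*(-201) = -412307 - 1*(-8470982592) = -412307 + 8470982592 = 8470570285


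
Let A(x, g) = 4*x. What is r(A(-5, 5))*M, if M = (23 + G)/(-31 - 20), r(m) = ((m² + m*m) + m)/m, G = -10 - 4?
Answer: 117/17 ≈ 6.8824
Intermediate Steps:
G = -14
r(m) = (m + 2*m²)/m (r(m) = ((m² + m²) + m)/m = (2*m² + m)/m = (m + 2*m²)/m)
M = -3/17 (M = (23 - 14)/(-31 - 20) = 9/(-51) = 9*(-1/51) = -3/17 ≈ -0.17647)
r(A(-5, 5))*M = (1 + 2*(4*(-5)))*(-3/17) = (1 + 2*(-20))*(-3/17) = (1 - 40)*(-3/17) = -39*(-3/17) = 117/17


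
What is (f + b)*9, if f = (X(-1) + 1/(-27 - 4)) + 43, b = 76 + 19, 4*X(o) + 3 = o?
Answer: 38214/31 ≈ 1232.7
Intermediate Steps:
X(o) = -¾ + o/4
b = 95
f = 1301/31 (f = ((-¾ + (¼)*(-1)) + 1/(-27 - 4)) + 43 = ((-¾ - ¼) + 1/(-31)) + 43 = (-1 - 1/31) + 43 = -32/31 + 43 = 1301/31 ≈ 41.968)
(f + b)*9 = (1301/31 + 95)*9 = (4246/31)*9 = 38214/31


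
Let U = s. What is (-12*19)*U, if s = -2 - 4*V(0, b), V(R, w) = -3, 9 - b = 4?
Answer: -2280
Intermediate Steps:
b = 5 (b = 9 - 1*4 = 9 - 4 = 5)
s = 10 (s = -2 - 4*(-3) = -2 + 12 = 10)
U = 10
(-12*19)*U = -12*19*10 = -228*10 = -2280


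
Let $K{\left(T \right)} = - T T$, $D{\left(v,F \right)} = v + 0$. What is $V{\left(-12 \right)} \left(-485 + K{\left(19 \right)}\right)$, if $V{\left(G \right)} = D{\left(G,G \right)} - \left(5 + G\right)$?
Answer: $4230$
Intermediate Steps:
$D{\left(v,F \right)} = v$
$K{\left(T \right)} = - T^{2}$
$V{\left(G \right)} = -5$ ($V{\left(G \right)} = G - \left(5 + G\right) = -5$)
$V{\left(-12 \right)} \left(-485 + K{\left(19 \right)}\right) = - 5 \left(-485 - 19^{2}\right) = - 5 \left(-485 - 361\right) = \left(-5\right) \left(-846\right) = 4230$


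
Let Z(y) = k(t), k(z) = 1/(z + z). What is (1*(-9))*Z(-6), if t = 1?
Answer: -9/2 ≈ -4.5000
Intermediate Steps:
k(z) = 1/(2*z)
Z(y) = ½ (Z(y) = (½)/1 = (½)*1 = ½)
(1*(-9))*Z(-6) = (1*(-9))*(½) = -9*½ = -9/2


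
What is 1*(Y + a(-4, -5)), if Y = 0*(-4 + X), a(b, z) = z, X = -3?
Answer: -5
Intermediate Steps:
Y = 0 (Y = 0*(-4 - 3) = 0*(-7) = 0)
1*(Y + a(-4, -5)) = 1*(0 - 5) = 1*(-5) = -5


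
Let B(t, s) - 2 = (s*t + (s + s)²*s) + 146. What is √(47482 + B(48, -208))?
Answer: I*√35958002 ≈ 5996.5*I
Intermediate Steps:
B(t, s) = 148 + 4*s³ + s*t (B(t, s) = 2 + ((s*t + (s + s)²*s) + 146) = 2 + ((s*t + (2*s)²*s) + 146) = 2 + ((s*t + (4*s²)*s) + 146) = 2 + ((s*t + 4*s³) + 146) = 2 + ((4*s³ + s*t) + 146) = 2 + (146 + 4*s³ + s*t) = 148 + 4*s³ + s*t)
√(47482 + B(48, -208)) = √(47482 + (148 + 4*(-208)³ - 208*48)) = √(47482 + (148 + 4*(-8998912) - 9984)) = √(47482 + (148 - 35995648 - 9984)) = √(47482 - 36005484) = √(-35958002) = I*√35958002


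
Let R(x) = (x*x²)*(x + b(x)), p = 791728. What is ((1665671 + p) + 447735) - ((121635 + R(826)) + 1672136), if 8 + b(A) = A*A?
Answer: -384964437134381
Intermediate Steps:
b(A) = -8 + A² (b(A) = -8 + A*A = -8 + A²)
R(x) = x³*(-8 + x + x²) (R(x) = (x*x²)*(x + (-8 + x²)) = x³*(-8 + x + x²))
((1665671 + p) + 447735) - ((121635 + R(826)) + 1672136) = ((1665671 + 791728) + 447735) - ((121635 + 826³*(-8 + 826 + 826²)) + 1672136) = (2457399 + 447735) - ((121635 + 563559976*(-8 + 826 + 682276)) + 1672136) = 2905134 - ((121635 + 563559976*683094) + 1672136) = 2905134 - ((121635 + 384964438245744) + 1672136) = 2905134 - (384964438367379 + 1672136) = 2905134 - 1*384964440039515 = 2905134 - 384964440039515 = -384964437134381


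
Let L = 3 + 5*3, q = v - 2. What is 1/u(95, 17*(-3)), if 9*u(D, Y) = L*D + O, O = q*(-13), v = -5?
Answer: 9/1801 ≈ 0.0049972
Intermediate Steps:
q = -7 (q = -5 - 2 = -7)
O = 91 (O = -7*(-13) = 91)
L = 18 (L = 3 + 15 = 18)
u(D, Y) = 91/9 + 2*D (u(D, Y) = (18*D + 91)/9 = (91 + 18*D)/9 = 91/9 + 2*D)
1/u(95, 17*(-3)) = 1/(91/9 + 2*95) = 1/(91/9 + 190) = 1/(1801/9) = 9/1801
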